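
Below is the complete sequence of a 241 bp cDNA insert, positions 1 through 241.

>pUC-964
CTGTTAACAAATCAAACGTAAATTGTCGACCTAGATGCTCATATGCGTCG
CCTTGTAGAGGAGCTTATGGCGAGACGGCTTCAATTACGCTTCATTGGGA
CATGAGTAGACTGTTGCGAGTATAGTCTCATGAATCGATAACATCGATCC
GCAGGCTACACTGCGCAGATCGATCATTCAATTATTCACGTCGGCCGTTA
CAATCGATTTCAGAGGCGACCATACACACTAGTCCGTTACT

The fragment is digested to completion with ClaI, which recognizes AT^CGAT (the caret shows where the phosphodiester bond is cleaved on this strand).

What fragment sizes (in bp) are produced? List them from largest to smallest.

135, 37, 34, 26, 9 bp

ClaI sites (ATCGAT) start at positions 134, 143, 169, 203.
ClaI cuts after base 2 of each site, so after positions 135, 144, 170, 204.
Linear molecule, 4 cuts → 5 fragments:
  1–135 → 135 bp
  136–144 → 9 bp
  145–170 → 26 bp
  171–204 → 34 bp
  205–241 → 37 bp
Sorted largest to smallest: 135, 37, 34, 26, 9 bp.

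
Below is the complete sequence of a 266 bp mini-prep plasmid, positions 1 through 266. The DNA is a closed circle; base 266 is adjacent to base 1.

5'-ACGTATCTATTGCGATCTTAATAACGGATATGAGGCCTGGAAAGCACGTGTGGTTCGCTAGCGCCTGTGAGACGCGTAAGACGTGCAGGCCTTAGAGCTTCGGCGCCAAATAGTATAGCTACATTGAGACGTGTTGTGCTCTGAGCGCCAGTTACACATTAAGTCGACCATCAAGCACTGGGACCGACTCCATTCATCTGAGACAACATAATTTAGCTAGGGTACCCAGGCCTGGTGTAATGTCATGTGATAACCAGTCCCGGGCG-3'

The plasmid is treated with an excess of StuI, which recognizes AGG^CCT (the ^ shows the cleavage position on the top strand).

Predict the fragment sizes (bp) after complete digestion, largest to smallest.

141, 71, 54 bp

StuI sites (AGGCCT) start at positions 33, 87, 228.
StuI cuts after base 3 of each site, so after positions 35, 89, 230.
Circular molecule, 3 cuts → 3 fragments:
  36–89 → 54 bp
  90–230 → 141 bp
  231–266 then 1–35 → 36 + 35 = 71 bp
Sorted largest to smallest: 141, 71, 54 bp.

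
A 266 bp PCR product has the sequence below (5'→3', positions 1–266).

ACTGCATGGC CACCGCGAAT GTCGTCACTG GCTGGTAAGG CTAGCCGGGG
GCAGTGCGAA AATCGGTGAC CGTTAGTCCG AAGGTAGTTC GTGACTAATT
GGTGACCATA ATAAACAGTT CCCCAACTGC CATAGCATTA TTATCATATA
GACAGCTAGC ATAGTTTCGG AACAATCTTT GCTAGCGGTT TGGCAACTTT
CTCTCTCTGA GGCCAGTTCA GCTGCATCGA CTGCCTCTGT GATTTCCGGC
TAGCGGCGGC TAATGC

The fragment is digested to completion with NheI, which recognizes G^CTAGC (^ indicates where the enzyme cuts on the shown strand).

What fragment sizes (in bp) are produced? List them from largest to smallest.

NheI sites (GCTAGC) start at positions 40, 155, 181, 249.
NheI cuts after the first base of each site, so after positions 40, 155, 181, 249.
Linear molecule, 4 cuts → 5 fragments:
  1–40 → 40 bp
  41–155 → 115 bp
  156–181 → 26 bp
  182–249 → 68 bp
  250–266 → 17 bp
Sorted largest to smallest: 115, 68, 40, 26, 17 bp.

115, 68, 40, 26, 17 bp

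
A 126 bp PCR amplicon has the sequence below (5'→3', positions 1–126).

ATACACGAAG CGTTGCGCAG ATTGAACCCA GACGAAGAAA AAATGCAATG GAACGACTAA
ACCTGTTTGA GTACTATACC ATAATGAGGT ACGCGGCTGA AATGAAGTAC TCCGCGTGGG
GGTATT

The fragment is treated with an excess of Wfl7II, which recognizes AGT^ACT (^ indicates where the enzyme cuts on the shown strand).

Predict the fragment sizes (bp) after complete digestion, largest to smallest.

Wfl7II sites (AGTACT) start at positions 70, 106.
Wfl7II cuts after base 3 of each site, so after positions 72, 108.
Linear molecule, 2 cuts → 3 fragments:
  1–72 → 72 bp
  73–108 → 36 bp
  109–126 → 18 bp
Sorted largest to smallest: 72, 36, 18 bp.

72, 36, 18 bp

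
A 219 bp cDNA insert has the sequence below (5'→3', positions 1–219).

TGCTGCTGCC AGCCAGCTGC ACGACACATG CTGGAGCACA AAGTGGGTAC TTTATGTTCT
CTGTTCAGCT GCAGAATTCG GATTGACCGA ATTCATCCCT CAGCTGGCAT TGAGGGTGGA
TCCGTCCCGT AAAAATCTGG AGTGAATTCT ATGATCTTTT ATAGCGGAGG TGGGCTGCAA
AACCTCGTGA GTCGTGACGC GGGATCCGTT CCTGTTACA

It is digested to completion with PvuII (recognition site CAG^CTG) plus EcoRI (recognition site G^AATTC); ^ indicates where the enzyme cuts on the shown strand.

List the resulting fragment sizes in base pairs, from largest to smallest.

PvuII sites (CAGCTG) start at positions 14, 66, 101.
PvuII cuts after base 3 of each site, so after positions 16, 68, 103.
EcoRI sites (GAATTC) start at positions 74, 89, 144.
EcoRI cuts after the first base of each site, so after positions 74, 89, 144.
Combined cut positions: 16, 68, 74, 89, 103, 144.
Linear molecule, 6 cuts → 7 fragments:
  1–16 → 16 bp
  17–68 → 52 bp
  69–74 → 6 bp
  75–89 → 15 bp
  90–103 → 14 bp
  104–144 → 41 bp
  145–219 → 75 bp
Sorted largest to smallest: 75, 52, 41, 16, 15, 14, 6 bp.

75, 52, 41, 16, 15, 14, 6 bp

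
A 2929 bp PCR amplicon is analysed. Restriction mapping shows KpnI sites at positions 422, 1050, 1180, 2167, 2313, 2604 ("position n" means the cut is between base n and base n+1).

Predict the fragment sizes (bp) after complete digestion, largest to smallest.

Linear molecule, 6 cuts → 7 fragments:
  422 − 0 = 422 bp
  1050 − 422 = 628 bp
  1180 − 1050 = 130 bp
  2167 − 1180 = 987 bp
  2313 − 2167 = 146 bp
  2604 − 2313 = 291 bp
  2929 − 2604 = 325 bp
Sorted largest to smallest: 987, 628, 422, 325, 291, 146, 130 bp.

987, 628, 422, 325, 291, 146, 130 bp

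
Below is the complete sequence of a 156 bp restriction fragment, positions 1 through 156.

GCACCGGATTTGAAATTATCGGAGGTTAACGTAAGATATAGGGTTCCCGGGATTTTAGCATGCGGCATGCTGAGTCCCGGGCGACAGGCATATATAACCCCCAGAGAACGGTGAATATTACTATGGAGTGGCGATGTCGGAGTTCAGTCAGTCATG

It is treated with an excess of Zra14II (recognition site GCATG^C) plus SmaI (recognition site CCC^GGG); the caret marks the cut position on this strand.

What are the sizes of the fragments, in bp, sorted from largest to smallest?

78, 48, 14, 9, 7 bp

Zra14II sites (GCATGC) start at positions 58, 65.
Zra14II cuts after base 5 of each site (before the last base), so after positions 62, 69.
SmaI sites (CCCGGG) start at positions 46, 76.
SmaI cuts after base 3 of each site, so after positions 48, 78.
Combined cut positions: 48, 62, 69, 78.
Linear molecule, 4 cuts → 5 fragments:
  1–48 → 48 bp
  49–62 → 14 bp
  63–69 → 7 bp
  70–78 → 9 bp
  79–156 → 78 bp
Sorted largest to smallest: 78, 48, 14, 9, 7 bp.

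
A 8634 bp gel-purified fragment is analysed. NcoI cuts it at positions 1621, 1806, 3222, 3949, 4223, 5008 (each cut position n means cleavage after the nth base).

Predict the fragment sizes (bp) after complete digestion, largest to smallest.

3626, 1621, 1416, 785, 727, 274, 185 bp

Linear molecule, 6 cuts → 7 fragments:
  1621 − 0 = 1621 bp
  1806 − 1621 = 185 bp
  3222 − 1806 = 1416 bp
  3949 − 3222 = 727 bp
  4223 − 3949 = 274 bp
  5008 − 4223 = 785 bp
  8634 − 5008 = 3626 bp
Sorted largest to smallest: 3626, 1621, 1416, 785, 727, 274, 185 bp.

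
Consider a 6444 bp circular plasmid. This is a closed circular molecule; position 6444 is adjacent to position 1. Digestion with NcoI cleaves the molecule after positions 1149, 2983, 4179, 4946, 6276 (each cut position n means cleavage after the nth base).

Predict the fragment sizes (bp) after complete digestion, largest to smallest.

Circular molecule, 5 cuts → 5 fragments:
  2983 − 1149 = 1834 bp
  4179 − 2983 = 1196 bp
  4946 − 4179 = 767 bp
  6276 − 4946 = 1330 bp
  wrap: 6444 − 6276 + 1149 = 1317 bp
Sorted largest to smallest: 1834, 1330, 1317, 1196, 767 bp.

1834, 1330, 1317, 1196, 767 bp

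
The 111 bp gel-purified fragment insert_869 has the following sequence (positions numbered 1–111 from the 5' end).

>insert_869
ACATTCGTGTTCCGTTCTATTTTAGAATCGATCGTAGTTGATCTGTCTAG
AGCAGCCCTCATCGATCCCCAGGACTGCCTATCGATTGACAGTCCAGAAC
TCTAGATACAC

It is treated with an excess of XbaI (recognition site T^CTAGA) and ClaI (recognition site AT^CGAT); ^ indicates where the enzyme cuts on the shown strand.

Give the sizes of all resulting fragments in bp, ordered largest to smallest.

XbaI sites (TCTAGA) start at positions 46, 101.
XbaI cuts after the first base of each site, so after positions 46, 101.
ClaI sites (ATCGAT) start at positions 27, 61, 81.
ClaI cuts after base 2 of each site, so after positions 28, 62, 82.
Combined cut positions: 28, 46, 62, 82, 101.
Linear molecule, 5 cuts → 6 fragments:
  1–28 → 28 bp
  29–46 → 18 bp
  47–62 → 16 bp
  63–82 → 20 bp
  83–101 → 19 bp
  102–111 → 10 bp
Sorted largest to smallest: 28, 20, 19, 18, 16, 10 bp.

28, 20, 19, 18, 16, 10 bp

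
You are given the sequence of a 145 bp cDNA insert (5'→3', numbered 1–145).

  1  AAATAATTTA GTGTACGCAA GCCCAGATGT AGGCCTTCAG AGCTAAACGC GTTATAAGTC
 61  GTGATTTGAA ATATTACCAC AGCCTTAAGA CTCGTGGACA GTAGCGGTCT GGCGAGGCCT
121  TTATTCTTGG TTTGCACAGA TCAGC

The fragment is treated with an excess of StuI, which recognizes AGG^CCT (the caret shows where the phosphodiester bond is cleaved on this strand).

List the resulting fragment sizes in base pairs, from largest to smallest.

84, 33, 28 bp

StuI sites (AGGCCT) start at positions 31, 115.
StuI cuts after base 3 of each site, so after positions 33, 117.
Linear molecule, 2 cuts → 3 fragments:
  1–33 → 33 bp
  34–117 → 84 bp
  118–145 → 28 bp
Sorted largest to smallest: 84, 33, 28 bp.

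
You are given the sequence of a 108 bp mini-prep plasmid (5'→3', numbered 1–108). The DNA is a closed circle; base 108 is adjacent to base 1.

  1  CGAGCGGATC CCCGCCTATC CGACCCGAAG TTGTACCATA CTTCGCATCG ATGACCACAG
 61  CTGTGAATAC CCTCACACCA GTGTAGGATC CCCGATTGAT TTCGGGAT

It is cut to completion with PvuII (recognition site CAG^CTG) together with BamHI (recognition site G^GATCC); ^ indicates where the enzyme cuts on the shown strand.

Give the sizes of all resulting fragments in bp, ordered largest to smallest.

54, 28, 26 bp

The PvuII site (CAGCTG) starts at position 58.
PvuII cuts after base 3 of each site, so after position 60.
BamHI sites (GGATCC) start at positions 6, 86.
BamHI cuts after the first base of each site, so after positions 6, 86.
Combined cut positions: 6, 60, 86.
Circular molecule, 3 cuts → 3 fragments:
  7–60 → 54 bp
  61–86 → 26 bp
  87–108 then 1–6 → 22 + 6 = 28 bp
Sorted largest to smallest: 54, 28, 26 bp.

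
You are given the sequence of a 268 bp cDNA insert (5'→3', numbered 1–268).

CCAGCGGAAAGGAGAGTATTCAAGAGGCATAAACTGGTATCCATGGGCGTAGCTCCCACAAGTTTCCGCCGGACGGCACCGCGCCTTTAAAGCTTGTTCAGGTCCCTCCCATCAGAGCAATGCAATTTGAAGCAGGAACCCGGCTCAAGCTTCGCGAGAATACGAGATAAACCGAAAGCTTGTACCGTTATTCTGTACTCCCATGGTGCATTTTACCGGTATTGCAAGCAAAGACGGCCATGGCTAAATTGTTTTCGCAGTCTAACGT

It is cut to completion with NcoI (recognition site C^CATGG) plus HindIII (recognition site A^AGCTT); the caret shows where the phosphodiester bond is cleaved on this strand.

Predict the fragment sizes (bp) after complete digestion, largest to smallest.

57, 49, 41, 37, 30, 29, 25 bp

NcoI sites (CCATGG) start at positions 41, 201, 238.
NcoI cuts after the first base of each site, so after positions 41, 201, 238.
HindIII sites (AAGCTT) start at positions 90, 147, 176.
HindIII cuts after the first base of each site, so after positions 90, 147, 176.
Combined cut positions: 41, 90, 147, 176, 201, 238.
Linear molecule, 6 cuts → 7 fragments:
  1–41 → 41 bp
  42–90 → 49 bp
  91–147 → 57 bp
  148–176 → 29 bp
  177–201 → 25 bp
  202–238 → 37 bp
  239–268 → 30 bp
Sorted largest to smallest: 57, 49, 41, 37, 30, 29, 25 bp.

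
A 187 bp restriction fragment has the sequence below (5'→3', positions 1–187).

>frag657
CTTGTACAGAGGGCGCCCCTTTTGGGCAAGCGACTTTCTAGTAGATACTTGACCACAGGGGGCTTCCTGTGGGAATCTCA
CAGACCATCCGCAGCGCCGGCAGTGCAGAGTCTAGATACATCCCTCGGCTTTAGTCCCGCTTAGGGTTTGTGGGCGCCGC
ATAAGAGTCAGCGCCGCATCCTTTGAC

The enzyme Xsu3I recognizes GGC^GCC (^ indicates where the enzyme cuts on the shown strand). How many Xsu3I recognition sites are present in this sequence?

GGCGCC occurs starting at positions 12, 153.
Xsu3I cuts at 2 sites.

2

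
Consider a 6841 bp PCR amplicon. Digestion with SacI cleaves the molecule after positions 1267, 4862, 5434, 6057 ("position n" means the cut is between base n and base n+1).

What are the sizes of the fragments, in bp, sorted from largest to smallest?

Linear molecule, 4 cuts → 5 fragments:
  1267 − 0 = 1267 bp
  4862 − 1267 = 3595 bp
  5434 − 4862 = 572 bp
  6057 − 5434 = 623 bp
  6841 − 6057 = 784 bp
Sorted largest to smallest: 3595, 1267, 784, 623, 572 bp.

3595, 1267, 784, 623, 572 bp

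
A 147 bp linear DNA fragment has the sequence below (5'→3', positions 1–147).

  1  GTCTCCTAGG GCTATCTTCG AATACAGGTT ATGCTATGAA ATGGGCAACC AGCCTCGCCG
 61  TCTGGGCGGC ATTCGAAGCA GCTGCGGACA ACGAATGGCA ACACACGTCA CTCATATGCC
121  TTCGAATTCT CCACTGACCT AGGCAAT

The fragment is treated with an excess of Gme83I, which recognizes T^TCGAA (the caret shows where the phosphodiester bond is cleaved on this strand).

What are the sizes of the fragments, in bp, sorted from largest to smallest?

Gme83I sites (TTCGAA) start at positions 17, 72, 121.
Gme83I cuts after the first base of each site, so after positions 17, 72, 121.
Linear molecule, 3 cuts → 4 fragments:
  1–17 → 17 bp
  18–72 → 55 bp
  73–121 → 49 bp
  122–147 → 26 bp
Sorted largest to smallest: 55, 49, 26, 17 bp.

55, 49, 26, 17 bp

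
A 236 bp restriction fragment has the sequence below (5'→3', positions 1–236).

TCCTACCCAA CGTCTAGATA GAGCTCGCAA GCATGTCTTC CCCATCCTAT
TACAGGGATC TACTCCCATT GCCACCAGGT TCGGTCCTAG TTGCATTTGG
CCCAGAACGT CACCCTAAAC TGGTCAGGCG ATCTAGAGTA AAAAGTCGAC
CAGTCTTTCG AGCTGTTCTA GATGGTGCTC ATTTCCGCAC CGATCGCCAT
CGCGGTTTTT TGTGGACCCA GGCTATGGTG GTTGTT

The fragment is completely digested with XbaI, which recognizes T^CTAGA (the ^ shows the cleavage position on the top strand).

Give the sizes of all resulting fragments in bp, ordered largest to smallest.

119, 69, 35, 13 bp

XbaI sites (TCTAGA) start at positions 13, 132, 167.
XbaI cuts after the first base of each site, so after positions 13, 132, 167.
Linear molecule, 3 cuts → 4 fragments:
  1–13 → 13 bp
  14–132 → 119 bp
  133–167 → 35 bp
  168–236 → 69 bp
Sorted largest to smallest: 119, 69, 35, 13 bp.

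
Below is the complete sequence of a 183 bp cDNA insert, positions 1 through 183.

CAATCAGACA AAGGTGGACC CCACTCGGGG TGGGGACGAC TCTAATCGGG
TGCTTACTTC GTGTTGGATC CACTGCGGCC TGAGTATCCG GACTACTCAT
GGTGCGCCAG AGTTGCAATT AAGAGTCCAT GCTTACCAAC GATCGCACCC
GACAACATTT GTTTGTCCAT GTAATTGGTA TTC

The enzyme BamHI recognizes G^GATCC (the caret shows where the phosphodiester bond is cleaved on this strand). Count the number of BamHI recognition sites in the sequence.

1

GGATCC occurs starting at position 66.
BamHI cuts at 1 site.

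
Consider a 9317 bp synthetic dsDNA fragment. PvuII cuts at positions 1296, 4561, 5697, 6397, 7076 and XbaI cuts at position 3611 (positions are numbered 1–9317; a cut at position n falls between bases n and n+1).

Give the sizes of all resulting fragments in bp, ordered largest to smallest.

2315, 2241, 1296, 1136, 950, 700, 679 bp

Combined cut positions (sorted): 1296, 3611, 4561, 5697, 6397, 7076.
Linear molecule, 6 cuts → 7 fragments:
  1296 − 0 = 1296 bp
  3611 − 1296 = 2315 bp
  4561 − 3611 = 950 bp
  5697 − 4561 = 1136 bp
  6397 − 5697 = 700 bp
  7076 − 6397 = 679 bp
  9317 − 7076 = 2241 bp
Sorted largest to smallest: 2315, 2241, 1296, 1136, 950, 700, 679 bp.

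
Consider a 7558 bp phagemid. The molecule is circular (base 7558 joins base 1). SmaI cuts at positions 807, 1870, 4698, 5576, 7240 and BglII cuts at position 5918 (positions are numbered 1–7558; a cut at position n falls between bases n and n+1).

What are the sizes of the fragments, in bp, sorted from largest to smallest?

2828, 1322, 1125, 1063, 878, 342 bp

Combined cut positions (sorted): 807, 1870, 4698, 5576, 5918, 7240.
Circular molecule, 6 cuts → 6 fragments:
  1870 − 807 = 1063 bp
  4698 − 1870 = 2828 bp
  5576 − 4698 = 878 bp
  5918 − 5576 = 342 bp
  7240 − 5918 = 1322 bp
  wrap: 7558 − 7240 + 807 = 1125 bp
Sorted largest to smallest: 2828, 1322, 1125, 1063, 878, 342 bp.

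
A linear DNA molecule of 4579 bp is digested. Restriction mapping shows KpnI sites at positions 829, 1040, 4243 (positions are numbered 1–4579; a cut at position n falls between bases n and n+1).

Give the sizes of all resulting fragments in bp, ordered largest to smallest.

Linear molecule, 3 cuts → 4 fragments:
  829 − 0 = 829 bp
  1040 − 829 = 211 bp
  4243 − 1040 = 3203 bp
  4579 − 4243 = 336 bp
Sorted largest to smallest: 3203, 829, 336, 211 bp.

3203, 829, 336, 211 bp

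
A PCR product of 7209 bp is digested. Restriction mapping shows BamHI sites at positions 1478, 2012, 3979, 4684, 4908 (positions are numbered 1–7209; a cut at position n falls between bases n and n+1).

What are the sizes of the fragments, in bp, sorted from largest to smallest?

Linear molecule, 5 cuts → 6 fragments:
  1478 − 0 = 1478 bp
  2012 − 1478 = 534 bp
  3979 − 2012 = 1967 bp
  4684 − 3979 = 705 bp
  4908 − 4684 = 224 bp
  7209 − 4908 = 2301 bp
Sorted largest to smallest: 2301, 1967, 1478, 705, 534, 224 bp.

2301, 1967, 1478, 705, 534, 224 bp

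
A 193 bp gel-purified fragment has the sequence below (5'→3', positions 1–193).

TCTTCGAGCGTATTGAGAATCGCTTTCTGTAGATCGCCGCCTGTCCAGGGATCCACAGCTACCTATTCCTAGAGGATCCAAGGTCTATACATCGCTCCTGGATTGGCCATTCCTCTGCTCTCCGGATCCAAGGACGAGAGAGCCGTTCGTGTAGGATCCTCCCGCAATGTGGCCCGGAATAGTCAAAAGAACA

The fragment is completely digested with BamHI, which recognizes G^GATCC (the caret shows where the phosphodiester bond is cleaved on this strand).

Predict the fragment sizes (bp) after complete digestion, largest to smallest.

BamHI sites (GGATCC) start at positions 49, 74, 124, 154.
BamHI cuts after the first base of each site, so after positions 49, 74, 124, 154.
Linear molecule, 4 cuts → 5 fragments:
  1–49 → 49 bp
  50–74 → 25 bp
  75–124 → 50 bp
  125–154 → 30 bp
  155–193 → 39 bp
Sorted largest to smallest: 50, 49, 39, 30, 25 bp.

50, 49, 39, 30, 25 bp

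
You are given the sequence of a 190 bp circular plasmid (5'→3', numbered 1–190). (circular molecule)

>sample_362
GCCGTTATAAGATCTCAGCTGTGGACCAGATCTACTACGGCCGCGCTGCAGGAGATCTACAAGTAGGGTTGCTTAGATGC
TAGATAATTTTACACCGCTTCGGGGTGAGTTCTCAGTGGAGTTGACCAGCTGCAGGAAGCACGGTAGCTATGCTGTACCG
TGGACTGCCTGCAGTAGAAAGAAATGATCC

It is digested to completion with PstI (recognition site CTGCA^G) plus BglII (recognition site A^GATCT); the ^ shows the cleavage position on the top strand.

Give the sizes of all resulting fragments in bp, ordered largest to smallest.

81, 39, 27, 22, 18, 3 bp

PstI sites (CTGCAG) start at positions 46, 130, 169.
PstI cuts after base 5 of each site (before the last base), so after positions 50, 134, 173.
BglII sites (AGATCT) start at positions 10, 28, 53.
BglII cuts after the first base of each site, so after positions 10, 28, 53.
Combined cut positions: 10, 28, 50, 53, 134, 173.
Circular molecule, 6 cuts → 6 fragments:
  11–28 → 18 bp
  29–50 → 22 bp
  51–53 → 3 bp
  54–134 → 81 bp
  135–173 → 39 bp
  174–190 then 1–10 → 17 + 10 = 27 bp
Sorted largest to smallest: 81, 39, 27, 22, 18, 3 bp.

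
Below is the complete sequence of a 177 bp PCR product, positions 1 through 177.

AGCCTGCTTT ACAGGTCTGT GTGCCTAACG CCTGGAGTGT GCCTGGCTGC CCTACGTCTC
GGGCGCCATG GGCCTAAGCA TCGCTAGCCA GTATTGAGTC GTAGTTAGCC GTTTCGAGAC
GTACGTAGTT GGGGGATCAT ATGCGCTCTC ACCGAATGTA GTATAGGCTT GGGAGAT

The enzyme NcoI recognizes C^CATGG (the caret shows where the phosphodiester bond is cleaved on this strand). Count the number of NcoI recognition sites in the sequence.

1

CCATGG occurs starting at position 66.
NcoI cuts at 1 site.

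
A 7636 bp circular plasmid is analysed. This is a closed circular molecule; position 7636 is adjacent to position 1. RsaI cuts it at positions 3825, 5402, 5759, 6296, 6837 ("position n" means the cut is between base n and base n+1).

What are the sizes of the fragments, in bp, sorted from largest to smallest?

4624, 1577, 541, 537, 357 bp

Circular molecule, 5 cuts → 5 fragments:
  5402 − 3825 = 1577 bp
  5759 − 5402 = 357 bp
  6296 − 5759 = 537 bp
  6837 − 6296 = 541 bp
  wrap: 7636 − 6837 + 3825 = 4624 bp
Sorted largest to smallest: 4624, 1577, 541, 537, 357 bp.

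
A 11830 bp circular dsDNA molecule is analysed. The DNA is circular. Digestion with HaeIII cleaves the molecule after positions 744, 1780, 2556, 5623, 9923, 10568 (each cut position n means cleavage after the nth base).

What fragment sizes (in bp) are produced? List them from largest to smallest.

4300, 3067, 2006, 1036, 776, 645 bp

Circular molecule, 6 cuts → 6 fragments:
  1780 − 744 = 1036 bp
  2556 − 1780 = 776 bp
  5623 − 2556 = 3067 bp
  9923 − 5623 = 4300 bp
  10568 − 9923 = 645 bp
  wrap: 11830 − 10568 + 744 = 2006 bp
Sorted largest to smallest: 4300, 3067, 2006, 1036, 776, 645 bp.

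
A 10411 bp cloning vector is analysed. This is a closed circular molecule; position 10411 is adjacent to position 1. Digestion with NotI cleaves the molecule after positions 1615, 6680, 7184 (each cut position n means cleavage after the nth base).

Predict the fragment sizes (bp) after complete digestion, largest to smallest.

Circular molecule, 3 cuts → 3 fragments:
  6680 − 1615 = 5065 bp
  7184 − 6680 = 504 bp
  wrap: 10411 − 7184 + 1615 = 4842 bp
Sorted largest to smallest: 5065, 4842, 504 bp.

5065, 4842, 504 bp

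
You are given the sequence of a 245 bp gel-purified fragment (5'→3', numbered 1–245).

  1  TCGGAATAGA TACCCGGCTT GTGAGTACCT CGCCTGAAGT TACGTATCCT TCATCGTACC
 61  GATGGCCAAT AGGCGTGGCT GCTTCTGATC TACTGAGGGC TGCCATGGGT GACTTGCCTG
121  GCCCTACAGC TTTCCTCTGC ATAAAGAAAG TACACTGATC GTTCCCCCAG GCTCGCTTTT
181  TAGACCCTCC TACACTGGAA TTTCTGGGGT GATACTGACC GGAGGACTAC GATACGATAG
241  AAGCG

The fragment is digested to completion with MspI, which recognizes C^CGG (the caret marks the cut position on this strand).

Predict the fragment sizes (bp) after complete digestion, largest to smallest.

MspI sites (CCGG) start at positions 14, 219.
MspI cuts after the first base of each site, so after positions 14, 219.
Linear molecule, 2 cuts → 3 fragments:
  1–14 → 14 bp
  15–219 → 205 bp
  220–245 → 26 bp
Sorted largest to smallest: 205, 26, 14 bp.

205, 26, 14 bp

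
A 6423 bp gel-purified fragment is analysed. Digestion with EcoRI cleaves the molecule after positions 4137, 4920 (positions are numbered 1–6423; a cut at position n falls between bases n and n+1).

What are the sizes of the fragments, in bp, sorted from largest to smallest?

4137, 1503, 783 bp

Linear molecule, 2 cuts → 3 fragments:
  4137 − 0 = 4137 bp
  4920 − 4137 = 783 bp
  6423 − 4920 = 1503 bp
Sorted largest to smallest: 4137, 1503, 783 bp.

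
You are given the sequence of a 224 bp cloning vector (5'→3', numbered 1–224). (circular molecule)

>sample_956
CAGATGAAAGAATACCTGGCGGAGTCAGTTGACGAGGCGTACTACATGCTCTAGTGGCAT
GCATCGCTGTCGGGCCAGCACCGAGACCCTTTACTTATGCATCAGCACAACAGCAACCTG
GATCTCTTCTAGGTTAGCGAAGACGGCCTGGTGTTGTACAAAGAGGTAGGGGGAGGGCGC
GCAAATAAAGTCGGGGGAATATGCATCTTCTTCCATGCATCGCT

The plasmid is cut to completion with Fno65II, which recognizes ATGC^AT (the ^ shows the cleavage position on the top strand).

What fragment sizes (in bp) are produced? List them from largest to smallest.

Fno65II sites (ATGCAT) start at positions 59, 97, 201, 215.
Fno65II cuts after base 4 of each site, so after positions 62, 100, 204, 218.
Circular molecule, 4 cuts → 4 fragments:
  63–100 → 38 bp
  101–204 → 104 bp
  205–218 → 14 bp
  219–224 then 1–62 → 6 + 62 = 68 bp
Sorted largest to smallest: 104, 68, 38, 14 bp.

104, 68, 38, 14 bp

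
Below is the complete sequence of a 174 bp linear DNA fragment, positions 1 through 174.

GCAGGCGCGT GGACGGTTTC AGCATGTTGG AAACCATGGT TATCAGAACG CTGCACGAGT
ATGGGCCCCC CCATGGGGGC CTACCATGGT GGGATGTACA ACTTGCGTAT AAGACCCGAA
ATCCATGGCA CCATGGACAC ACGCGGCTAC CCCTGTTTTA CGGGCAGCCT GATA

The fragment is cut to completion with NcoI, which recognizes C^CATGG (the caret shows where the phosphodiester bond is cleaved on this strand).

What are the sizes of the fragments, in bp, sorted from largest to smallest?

NcoI sites (CCATGG) start at positions 34, 71, 84, 123, 131.
NcoI cuts after the first base of each site, so after positions 34, 71, 84, 123, 131.
Linear molecule, 5 cuts → 6 fragments:
  1–34 → 34 bp
  35–71 → 37 bp
  72–84 → 13 bp
  85–123 → 39 bp
  124–131 → 8 bp
  132–174 → 43 bp
Sorted largest to smallest: 43, 39, 37, 34, 13, 8 bp.

43, 39, 37, 34, 13, 8 bp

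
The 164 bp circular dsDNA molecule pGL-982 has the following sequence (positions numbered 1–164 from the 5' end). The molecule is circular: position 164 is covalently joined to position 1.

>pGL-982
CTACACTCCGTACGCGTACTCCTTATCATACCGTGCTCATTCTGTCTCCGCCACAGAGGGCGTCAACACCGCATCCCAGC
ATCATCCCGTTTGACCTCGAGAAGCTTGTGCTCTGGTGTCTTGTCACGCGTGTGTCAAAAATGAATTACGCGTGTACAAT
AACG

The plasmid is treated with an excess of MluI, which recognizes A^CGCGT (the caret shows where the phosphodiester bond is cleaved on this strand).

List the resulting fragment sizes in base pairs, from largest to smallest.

114, 28, 22 bp

MluI sites (ACGCGT) start at positions 12, 126, 148.
MluI cuts after the first base of each site, so after positions 12, 126, 148.
Circular molecule, 3 cuts → 3 fragments:
  13–126 → 114 bp
  127–148 → 22 bp
  149–164 then 1–12 → 16 + 12 = 28 bp
Sorted largest to smallest: 114, 28, 22 bp.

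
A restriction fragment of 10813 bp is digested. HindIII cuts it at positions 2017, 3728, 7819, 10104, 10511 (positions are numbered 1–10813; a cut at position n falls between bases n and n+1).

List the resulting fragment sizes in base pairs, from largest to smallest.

Linear molecule, 5 cuts → 6 fragments:
  2017 − 0 = 2017 bp
  3728 − 2017 = 1711 bp
  7819 − 3728 = 4091 bp
  10104 − 7819 = 2285 bp
  10511 − 10104 = 407 bp
  10813 − 10511 = 302 bp
Sorted largest to smallest: 4091, 2285, 2017, 1711, 407, 302 bp.

4091, 2285, 2017, 1711, 407, 302 bp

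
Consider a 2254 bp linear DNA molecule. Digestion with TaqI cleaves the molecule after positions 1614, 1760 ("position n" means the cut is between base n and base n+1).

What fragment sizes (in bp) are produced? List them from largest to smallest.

1614, 494, 146 bp

Linear molecule, 2 cuts → 3 fragments:
  1614 − 0 = 1614 bp
  1760 − 1614 = 146 bp
  2254 − 1760 = 494 bp
Sorted largest to smallest: 1614, 494, 146 bp.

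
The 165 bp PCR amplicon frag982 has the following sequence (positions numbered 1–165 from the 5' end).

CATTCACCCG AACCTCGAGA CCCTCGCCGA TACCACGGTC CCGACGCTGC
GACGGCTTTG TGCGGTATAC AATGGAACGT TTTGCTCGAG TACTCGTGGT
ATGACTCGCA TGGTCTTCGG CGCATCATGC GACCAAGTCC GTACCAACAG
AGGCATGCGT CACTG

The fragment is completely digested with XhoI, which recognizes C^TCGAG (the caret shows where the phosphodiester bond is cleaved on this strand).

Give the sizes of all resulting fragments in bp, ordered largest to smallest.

80, 71, 14 bp

XhoI sites (CTCGAG) start at positions 14, 85.
XhoI cuts after the first base of each site, so after positions 14, 85.
Linear molecule, 2 cuts → 3 fragments:
  1–14 → 14 bp
  15–85 → 71 bp
  86–165 → 80 bp
Sorted largest to smallest: 80, 71, 14 bp.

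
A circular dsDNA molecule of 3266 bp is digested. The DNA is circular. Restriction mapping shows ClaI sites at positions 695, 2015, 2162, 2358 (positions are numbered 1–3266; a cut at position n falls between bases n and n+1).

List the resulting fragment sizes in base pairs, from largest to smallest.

1603, 1320, 196, 147 bp

Circular molecule, 4 cuts → 4 fragments:
  2015 − 695 = 1320 bp
  2162 − 2015 = 147 bp
  2358 − 2162 = 196 bp
  wrap: 3266 − 2358 + 695 = 1603 bp
Sorted largest to smallest: 1603, 1320, 196, 147 bp.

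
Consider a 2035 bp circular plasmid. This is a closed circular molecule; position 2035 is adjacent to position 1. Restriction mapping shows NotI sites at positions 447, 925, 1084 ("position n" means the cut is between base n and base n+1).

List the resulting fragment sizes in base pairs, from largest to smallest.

Circular molecule, 3 cuts → 3 fragments:
  925 − 447 = 478 bp
  1084 − 925 = 159 bp
  wrap: 2035 − 1084 + 447 = 1398 bp
Sorted largest to smallest: 1398, 478, 159 bp.

1398, 478, 159 bp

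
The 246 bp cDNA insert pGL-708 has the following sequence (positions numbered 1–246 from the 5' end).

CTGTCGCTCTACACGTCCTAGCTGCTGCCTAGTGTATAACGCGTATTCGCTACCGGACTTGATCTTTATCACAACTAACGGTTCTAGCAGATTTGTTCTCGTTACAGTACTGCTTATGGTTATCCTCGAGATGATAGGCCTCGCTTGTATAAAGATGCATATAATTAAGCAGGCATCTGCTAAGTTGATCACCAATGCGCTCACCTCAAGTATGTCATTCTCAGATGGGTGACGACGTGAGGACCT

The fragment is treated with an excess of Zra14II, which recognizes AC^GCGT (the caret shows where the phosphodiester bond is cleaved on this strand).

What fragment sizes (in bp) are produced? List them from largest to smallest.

The Zra14II site (ACGCGT) starts at position 39.
Zra14II cuts after base 2 of each site, so after position 40.
Linear molecule, 1 cut → 2 fragments:
  1–40 → 40 bp
  41–246 → 206 bp
Sorted largest to smallest: 206, 40 bp.

206, 40 bp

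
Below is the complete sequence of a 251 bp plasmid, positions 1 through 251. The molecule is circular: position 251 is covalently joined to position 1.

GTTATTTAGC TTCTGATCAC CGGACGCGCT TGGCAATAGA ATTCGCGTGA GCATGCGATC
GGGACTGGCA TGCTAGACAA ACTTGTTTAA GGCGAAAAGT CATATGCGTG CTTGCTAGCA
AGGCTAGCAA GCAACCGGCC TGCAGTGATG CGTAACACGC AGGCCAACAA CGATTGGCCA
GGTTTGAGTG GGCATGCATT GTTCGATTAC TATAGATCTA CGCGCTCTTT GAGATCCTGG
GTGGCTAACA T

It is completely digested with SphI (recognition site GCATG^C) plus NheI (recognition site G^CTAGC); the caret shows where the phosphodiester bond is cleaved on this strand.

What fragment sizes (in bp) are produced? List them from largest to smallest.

110, 73, 42, 17, 9 bp

SphI sites (GCATGC) start at positions 51, 68, 192.
SphI cuts after base 5 of each site (before the last base), so after positions 55, 72, 196.
NheI sites (GCTAGC) start at positions 114, 123.
NheI cuts after the first base of each site, so after positions 114, 123.
Combined cut positions: 55, 72, 114, 123, 196.
Circular molecule, 5 cuts → 5 fragments:
  56–72 → 17 bp
  73–114 → 42 bp
  115–123 → 9 bp
  124–196 → 73 bp
  197–251 then 1–55 → 55 + 55 = 110 bp
Sorted largest to smallest: 110, 73, 42, 17, 9 bp.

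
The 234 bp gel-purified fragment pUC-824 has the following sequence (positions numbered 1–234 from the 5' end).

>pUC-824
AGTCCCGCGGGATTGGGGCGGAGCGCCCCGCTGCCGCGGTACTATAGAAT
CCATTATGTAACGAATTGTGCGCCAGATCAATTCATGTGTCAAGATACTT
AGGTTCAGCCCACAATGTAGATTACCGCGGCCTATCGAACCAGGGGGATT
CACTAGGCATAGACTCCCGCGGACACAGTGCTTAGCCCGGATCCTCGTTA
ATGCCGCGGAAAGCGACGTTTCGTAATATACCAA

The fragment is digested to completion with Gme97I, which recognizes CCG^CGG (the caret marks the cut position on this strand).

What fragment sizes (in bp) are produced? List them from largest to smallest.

Gme97I sites (CCGCGG) start at positions 5, 34, 125, 167, 204.
Gme97I cuts after base 3 of each site, so after positions 7, 36, 127, 169, 206.
Linear molecule, 5 cuts → 6 fragments:
  1–7 → 7 bp
  8–36 → 29 bp
  37–127 → 91 bp
  128–169 → 42 bp
  170–206 → 37 bp
  207–234 → 28 bp
Sorted largest to smallest: 91, 42, 37, 29, 28, 7 bp.

91, 42, 37, 29, 28, 7 bp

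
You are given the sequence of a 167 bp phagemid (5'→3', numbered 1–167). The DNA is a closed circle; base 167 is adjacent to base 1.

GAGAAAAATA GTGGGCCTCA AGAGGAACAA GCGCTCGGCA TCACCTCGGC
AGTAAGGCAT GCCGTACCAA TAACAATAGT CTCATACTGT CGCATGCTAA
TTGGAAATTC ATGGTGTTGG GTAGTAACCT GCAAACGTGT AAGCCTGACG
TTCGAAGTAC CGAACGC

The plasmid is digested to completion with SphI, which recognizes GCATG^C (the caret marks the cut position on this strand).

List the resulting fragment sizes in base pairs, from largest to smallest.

132, 35 bp

SphI sites (GCATGC) start at positions 57, 92.
SphI cuts after base 5 of each site (before the last base), so after positions 61, 96.
Circular molecule, 2 cuts → 2 fragments:
  62–96 → 35 bp
  97–167 then 1–61 → 71 + 61 = 132 bp
Sorted largest to smallest: 132, 35 bp.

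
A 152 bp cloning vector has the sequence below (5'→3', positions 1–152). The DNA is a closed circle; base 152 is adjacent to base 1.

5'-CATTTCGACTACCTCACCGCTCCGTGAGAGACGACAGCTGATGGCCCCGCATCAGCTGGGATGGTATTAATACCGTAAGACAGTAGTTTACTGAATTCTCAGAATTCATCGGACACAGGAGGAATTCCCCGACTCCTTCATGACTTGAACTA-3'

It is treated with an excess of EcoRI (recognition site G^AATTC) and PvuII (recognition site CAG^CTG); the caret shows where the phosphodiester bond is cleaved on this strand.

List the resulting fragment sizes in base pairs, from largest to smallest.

EcoRI sites (GAATTC) start at positions 93, 102, 122.
EcoRI cuts after the first base of each site, so after positions 93, 102, 122.
PvuII sites (CAGCTG) start at positions 35, 53.
PvuII cuts after base 3 of each site, so after positions 37, 55.
Combined cut positions: 37, 55, 93, 102, 122.
Circular molecule, 5 cuts → 5 fragments:
  38–55 → 18 bp
  56–93 → 38 bp
  94–102 → 9 bp
  103–122 → 20 bp
  123–152 then 1–37 → 30 + 37 = 67 bp
Sorted largest to smallest: 67, 38, 20, 18, 9 bp.

67, 38, 20, 18, 9 bp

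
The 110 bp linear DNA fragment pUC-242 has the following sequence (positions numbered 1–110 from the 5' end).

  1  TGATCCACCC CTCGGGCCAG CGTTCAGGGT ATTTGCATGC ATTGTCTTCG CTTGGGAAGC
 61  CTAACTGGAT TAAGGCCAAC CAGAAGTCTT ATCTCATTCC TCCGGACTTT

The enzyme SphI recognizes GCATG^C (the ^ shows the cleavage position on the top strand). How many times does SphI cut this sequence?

GCATGC occurs starting at position 35.
SphI cuts at 1 site.

1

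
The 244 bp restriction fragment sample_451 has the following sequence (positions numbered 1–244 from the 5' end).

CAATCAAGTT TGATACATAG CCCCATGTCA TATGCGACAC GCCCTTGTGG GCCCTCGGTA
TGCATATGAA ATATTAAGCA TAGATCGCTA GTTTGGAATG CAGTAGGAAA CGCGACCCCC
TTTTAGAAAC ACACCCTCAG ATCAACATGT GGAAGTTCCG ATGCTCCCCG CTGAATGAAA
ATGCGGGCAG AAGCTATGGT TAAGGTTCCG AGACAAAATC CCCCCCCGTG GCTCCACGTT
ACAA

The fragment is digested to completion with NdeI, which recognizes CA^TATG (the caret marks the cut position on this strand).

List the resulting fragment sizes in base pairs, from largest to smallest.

NdeI sites (CATATG) start at positions 29, 63.
NdeI cuts after base 2 of each site, so after positions 30, 64.
Linear molecule, 2 cuts → 3 fragments:
  1–30 → 30 bp
  31–64 → 34 bp
  65–244 → 180 bp
Sorted largest to smallest: 180, 34, 30 bp.

180, 34, 30 bp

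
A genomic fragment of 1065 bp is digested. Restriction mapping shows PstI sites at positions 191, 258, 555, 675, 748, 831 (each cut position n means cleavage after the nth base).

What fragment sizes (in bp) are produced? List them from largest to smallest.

297, 234, 191, 120, 83, 73, 67 bp

Linear molecule, 6 cuts → 7 fragments:
  191 − 0 = 191 bp
  258 − 191 = 67 bp
  555 − 258 = 297 bp
  675 − 555 = 120 bp
  748 − 675 = 73 bp
  831 − 748 = 83 bp
  1065 − 831 = 234 bp
Sorted largest to smallest: 297, 234, 191, 120, 83, 73, 67 bp.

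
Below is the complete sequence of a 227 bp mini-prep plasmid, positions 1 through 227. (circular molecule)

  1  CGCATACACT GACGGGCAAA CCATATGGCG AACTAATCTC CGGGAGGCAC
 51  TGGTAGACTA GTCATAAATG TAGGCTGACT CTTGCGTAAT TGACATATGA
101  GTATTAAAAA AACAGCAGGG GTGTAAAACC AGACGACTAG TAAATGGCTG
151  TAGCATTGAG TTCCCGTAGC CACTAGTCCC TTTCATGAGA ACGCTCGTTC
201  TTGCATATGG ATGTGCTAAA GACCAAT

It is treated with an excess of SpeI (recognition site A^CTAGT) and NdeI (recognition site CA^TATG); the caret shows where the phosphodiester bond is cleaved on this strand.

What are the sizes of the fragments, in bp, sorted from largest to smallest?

SpeI sites (ACTAGT) start at positions 57, 136, 172.
SpeI cuts after the first base of each site, so after positions 57, 136, 172.
NdeI sites (CATATG) start at positions 22, 94, 204.
NdeI cuts after base 2 of each site, so after positions 23, 95, 205.
Combined cut positions: 23, 57, 95, 136, 172, 205.
Circular molecule, 6 cuts → 6 fragments:
  24–57 → 34 bp
  58–95 → 38 bp
  96–136 → 41 bp
  137–172 → 36 bp
  173–205 → 33 bp
  206–227 then 1–23 → 22 + 23 = 45 bp
Sorted largest to smallest: 45, 41, 38, 36, 34, 33 bp.

45, 41, 38, 36, 34, 33 bp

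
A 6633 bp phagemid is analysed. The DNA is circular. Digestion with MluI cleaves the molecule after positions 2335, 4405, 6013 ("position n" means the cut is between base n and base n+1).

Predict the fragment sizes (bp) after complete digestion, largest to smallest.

2955, 2070, 1608 bp

Circular molecule, 3 cuts → 3 fragments:
  4405 − 2335 = 2070 bp
  6013 − 4405 = 1608 bp
  wrap: 6633 − 6013 + 2335 = 2955 bp
Sorted largest to smallest: 2955, 2070, 1608 bp.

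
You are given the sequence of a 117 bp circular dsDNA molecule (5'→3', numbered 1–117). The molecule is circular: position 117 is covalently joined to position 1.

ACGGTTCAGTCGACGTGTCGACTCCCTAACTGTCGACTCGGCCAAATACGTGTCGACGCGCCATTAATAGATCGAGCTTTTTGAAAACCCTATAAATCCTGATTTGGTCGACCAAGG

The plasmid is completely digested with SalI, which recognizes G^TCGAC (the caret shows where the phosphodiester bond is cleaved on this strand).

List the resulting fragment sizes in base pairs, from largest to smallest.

SalI sites (GTCGAC) start at positions 9, 17, 32, 52, 107.
SalI cuts after the first base of each site, so after positions 9, 17, 32, 52, 107.
Circular molecule, 5 cuts → 5 fragments:
  10–17 → 8 bp
  18–32 → 15 bp
  33–52 → 20 bp
  53–107 → 55 bp
  108–117 then 1–9 → 10 + 9 = 19 bp
Sorted largest to smallest: 55, 20, 19, 15, 8 bp.

55, 20, 19, 15, 8 bp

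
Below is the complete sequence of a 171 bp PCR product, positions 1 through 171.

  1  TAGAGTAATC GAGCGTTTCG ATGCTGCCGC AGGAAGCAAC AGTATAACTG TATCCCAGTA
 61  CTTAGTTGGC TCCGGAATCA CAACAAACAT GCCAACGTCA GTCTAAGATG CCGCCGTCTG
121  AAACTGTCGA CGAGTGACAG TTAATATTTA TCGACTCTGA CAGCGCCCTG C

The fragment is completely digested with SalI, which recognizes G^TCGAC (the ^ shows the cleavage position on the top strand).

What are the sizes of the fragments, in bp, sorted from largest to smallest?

The SalI site (GTCGAC) starts at position 126.
SalI cuts after the first base of each site, so after position 126.
Linear molecule, 1 cut → 2 fragments:
  1–126 → 126 bp
  127–171 → 45 bp
Sorted largest to smallest: 126, 45 bp.

126, 45 bp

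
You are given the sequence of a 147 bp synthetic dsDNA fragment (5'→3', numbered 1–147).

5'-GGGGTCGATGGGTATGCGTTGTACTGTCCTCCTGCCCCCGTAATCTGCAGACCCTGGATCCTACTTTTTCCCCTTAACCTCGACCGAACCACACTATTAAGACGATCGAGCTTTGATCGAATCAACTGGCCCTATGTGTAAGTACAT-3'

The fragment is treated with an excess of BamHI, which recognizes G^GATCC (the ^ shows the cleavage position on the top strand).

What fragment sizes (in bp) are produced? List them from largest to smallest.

The BamHI site (GGATCC) starts at position 56.
BamHI cuts after the first base of each site, so after position 56.
Linear molecule, 1 cut → 2 fragments:
  1–56 → 56 bp
  57–147 → 91 bp
Sorted largest to smallest: 91, 56 bp.

91, 56 bp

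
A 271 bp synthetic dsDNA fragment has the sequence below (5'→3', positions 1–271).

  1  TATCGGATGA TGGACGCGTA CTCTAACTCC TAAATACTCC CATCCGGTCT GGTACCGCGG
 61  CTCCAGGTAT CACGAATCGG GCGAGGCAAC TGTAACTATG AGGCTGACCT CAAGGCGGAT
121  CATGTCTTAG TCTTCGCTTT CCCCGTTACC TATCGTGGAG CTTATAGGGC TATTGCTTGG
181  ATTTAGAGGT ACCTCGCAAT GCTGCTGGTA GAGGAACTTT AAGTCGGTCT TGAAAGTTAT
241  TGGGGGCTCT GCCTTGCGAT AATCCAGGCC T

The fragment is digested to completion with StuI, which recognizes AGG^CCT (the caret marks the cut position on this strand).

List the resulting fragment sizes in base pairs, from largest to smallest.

268, 3 bp

The StuI site (AGGCCT) starts at position 266.
StuI cuts after base 3 of each site, so after position 268.
Linear molecule, 1 cut → 2 fragments:
  1–268 → 268 bp
  269–271 → 3 bp
Sorted largest to smallest: 268, 3 bp.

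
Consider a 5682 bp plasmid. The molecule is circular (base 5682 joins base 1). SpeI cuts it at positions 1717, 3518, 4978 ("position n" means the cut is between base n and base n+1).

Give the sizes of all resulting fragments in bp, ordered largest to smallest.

Circular molecule, 3 cuts → 3 fragments:
  3518 − 1717 = 1801 bp
  4978 − 3518 = 1460 bp
  wrap: 5682 − 4978 + 1717 = 2421 bp
Sorted largest to smallest: 2421, 1801, 1460 bp.

2421, 1801, 1460 bp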